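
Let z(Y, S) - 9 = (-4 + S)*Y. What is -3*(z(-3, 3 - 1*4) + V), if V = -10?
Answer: -42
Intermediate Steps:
z(Y, S) = 9 + Y*(-4 + S) (z(Y, S) = 9 + (-4 + S)*Y = 9 + Y*(-4 + S))
-3*(z(-3, 3 - 1*4) + V) = -3*((9 - 4*(-3) + (3 - 1*4)*(-3)) - 10) = -3*((9 + 12 + (3 - 4)*(-3)) - 10) = -3*((9 + 12 - 1*(-3)) - 10) = -3*((9 + 12 + 3) - 10) = -3*(24 - 10) = -3*14 = -42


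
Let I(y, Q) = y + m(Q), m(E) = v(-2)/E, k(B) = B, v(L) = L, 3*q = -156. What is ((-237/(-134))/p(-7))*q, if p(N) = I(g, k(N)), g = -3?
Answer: 43134/1273 ≈ 33.884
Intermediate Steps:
q = -52 (q = (1/3)*(-156) = -52)
m(E) = -2/E
I(y, Q) = y - 2/Q
p(N) = -3 - 2/N
((-237/(-134))/p(-7))*q = ((-237/(-134))/(-3 - 2/(-7)))*(-52) = ((-237*(-1/134))/(-3 - 2*(-1/7)))*(-52) = (237/(134*(-3 + 2/7)))*(-52) = (237/(134*(-19/7)))*(-52) = ((237/134)*(-7/19))*(-52) = -1659/2546*(-52) = 43134/1273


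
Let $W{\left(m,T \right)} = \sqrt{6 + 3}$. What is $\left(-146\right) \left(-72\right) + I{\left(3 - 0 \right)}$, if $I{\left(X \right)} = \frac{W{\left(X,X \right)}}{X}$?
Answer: $10513$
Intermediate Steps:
$W{\left(m,T \right)} = 3$ ($W{\left(m,T \right)} = \sqrt{9} = 3$)
$I{\left(X \right)} = \frac{3}{X}$
$\left(-146\right) \left(-72\right) + I{\left(3 - 0 \right)} = \left(-146\right) \left(-72\right) + \frac{3}{3 - 0} = 10512 + \frac{3}{3 + 0} = 10512 + \frac{3}{3} = 10512 + 3 \cdot \frac{1}{3} = 10512 + 1 = 10513$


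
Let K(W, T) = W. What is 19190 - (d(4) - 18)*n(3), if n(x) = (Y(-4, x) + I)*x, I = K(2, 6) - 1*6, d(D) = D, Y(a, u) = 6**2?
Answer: 20534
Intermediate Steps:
Y(a, u) = 36
I = -4 (I = 2 - 1*6 = 2 - 6 = -4)
n(x) = 32*x (n(x) = (36 - 4)*x = 32*x)
19190 - (d(4) - 18)*n(3) = 19190 - (4 - 18)*32*3 = 19190 - (-14)*96 = 19190 - 1*(-1344) = 19190 + 1344 = 20534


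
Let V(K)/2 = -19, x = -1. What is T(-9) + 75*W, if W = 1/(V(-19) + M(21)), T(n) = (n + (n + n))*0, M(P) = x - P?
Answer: -5/4 ≈ -1.2500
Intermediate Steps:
V(K) = -38 (V(K) = 2*(-19) = -38)
M(P) = -1 - P
T(n) = 0 (T(n) = (n + 2*n)*0 = (3*n)*0 = 0)
W = -1/60 (W = 1/(-38 + (-1 - 1*21)) = 1/(-38 + (-1 - 21)) = 1/(-38 - 22) = 1/(-60) = -1/60 ≈ -0.016667)
T(-9) + 75*W = 0 + 75*(-1/60) = 0 - 5/4 = -5/4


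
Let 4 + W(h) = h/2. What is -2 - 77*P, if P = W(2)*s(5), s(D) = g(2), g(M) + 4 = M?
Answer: -464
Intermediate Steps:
g(M) = -4 + M
W(h) = -4 + h/2
s(D) = -2 (s(D) = -4 + 2 = -2)
P = 6 (P = (-4 + (½)*2)*(-2) = (-4 + 1)*(-2) = -3*(-2) = 6)
-2 - 77*P = -2 - 77*6 = -2 - 462 = -464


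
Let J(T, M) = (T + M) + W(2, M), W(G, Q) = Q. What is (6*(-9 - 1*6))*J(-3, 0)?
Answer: 270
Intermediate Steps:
J(T, M) = T + 2*M (J(T, M) = (T + M) + M = (M + T) + M = T + 2*M)
(6*(-9 - 1*6))*J(-3, 0) = (6*(-9 - 1*6))*(-3 + 2*0) = (6*(-9 - 6))*(-3 + 0) = (6*(-15))*(-3) = -90*(-3) = 270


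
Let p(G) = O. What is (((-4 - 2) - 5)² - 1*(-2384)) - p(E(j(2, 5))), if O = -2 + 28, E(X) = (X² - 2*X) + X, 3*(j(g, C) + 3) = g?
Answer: 2479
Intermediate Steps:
j(g, C) = -3 + g/3
E(X) = X² - X
O = 26
p(G) = 26
(((-4 - 2) - 5)² - 1*(-2384)) - p(E(j(2, 5))) = (((-4 - 2) - 5)² - 1*(-2384)) - 1*26 = ((-6 - 5)² + 2384) - 26 = ((-11)² + 2384) - 26 = (121 + 2384) - 26 = 2505 - 26 = 2479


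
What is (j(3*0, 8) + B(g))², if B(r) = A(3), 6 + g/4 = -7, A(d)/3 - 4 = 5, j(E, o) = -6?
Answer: 441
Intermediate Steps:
A(d) = 27 (A(d) = 12 + 3*5 = 12 + 15 = 27)
g = -52 (g = -24 + 4*(-7) = -24 - 28 = -52)
B(r) = 27
(j(3*0, 8) + B(g))² = (-6 + 27)² = 21² = 441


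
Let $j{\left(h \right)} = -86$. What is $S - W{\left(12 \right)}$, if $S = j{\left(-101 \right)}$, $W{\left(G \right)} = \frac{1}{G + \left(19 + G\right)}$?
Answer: $- \frac{3699}{43} \approx -86.023$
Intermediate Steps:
$W{\left(G \right)} = \frac{1}{19 + 2 G}$
$S = -86$
$S - W{\left(12 \right)} = -86 - \frac{1}{19 + 2 \cdot 12} = -86 - \frac{1}{19 + 24} = -86 - \frac{1}{43} = - \frac{3699}{43}$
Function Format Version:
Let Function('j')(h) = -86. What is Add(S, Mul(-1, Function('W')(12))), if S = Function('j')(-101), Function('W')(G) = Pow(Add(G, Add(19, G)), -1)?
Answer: Rational(-3699, 43) ≈ -86.023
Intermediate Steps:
Function('W')(G) = Pow(Add(19, Mul(2, G)), -1)
S = -86
Add(S, Mul(-1, Function('W')(12))) = Add(-86, Mul(-1, Pow(Add(19, Mul(2, 12)), -1))) = Add(-86, Mul(-1, Pow(Add(19, 24), -1))) = Add(-86, Mul(-1, Pow(43, -1))) = Add(-86, Mul(-1, Rational(1, 43))) = Add(-86, Rational(-1, 43)) = Rational(-3699, 43)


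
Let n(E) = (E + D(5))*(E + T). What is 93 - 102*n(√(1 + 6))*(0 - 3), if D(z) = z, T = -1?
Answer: 705 + 1224*√7 ≈ 3943.4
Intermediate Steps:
n(E) = (-1 + E)*(5 + E) (n(E) = (E + 5)*(E - 1) = (5 + E)*(-1 + E) = (-1 + E)*(5 + E))
93 - 102*n(√(1 + 6))*(0 - 3) = 93 - 102*(-5 + (√(1 + 6))² + 4*√(1 + 6))*(0 - 3) = 93 - 102*(-5 + (√7)² + 4*√7)*(-3) = 93 - 102*(-5 + 7 + 4*√7)*(-3) = 93 - 102*(2 + 4*√7)*(-3) = 93 - 102*(-6 - 12*√7) = 93 + (612 + 1224*√7) = 705 + 1224*√7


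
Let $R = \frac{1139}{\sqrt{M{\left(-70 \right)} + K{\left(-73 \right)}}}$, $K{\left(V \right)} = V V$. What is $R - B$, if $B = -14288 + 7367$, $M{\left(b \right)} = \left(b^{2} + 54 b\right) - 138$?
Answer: $6921 + \frac{1139 \sqrt{6311}}{6311} \approx 6935.3$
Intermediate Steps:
$K{\left(V \right)} = V^{2}$
$M{\left(b \right)} = -138 + b^{2} + 54 b$
$B = -6921$
$R = \frac{1139 \sqrt{6311}}{6311}$ ($R = \frac{1139}{\sqrt{\left(-138 + \left(-70\right)^{2} + 54 \left(-70\right)\right) + \left(-73\right)^{2}}} = \frac{1139}{\sqrt{\left(-138 + 4900 - 3780\right) + 5329}} = \frac{1139}{\sqrt{982 + 5329}} = \frac{1139}{\sqrt{6311}} = 1139 \frac{\sqrt{6311}}{6311} = \frac{1139 \sqrt{6311}}{6311} \approx 14.338$)
$R - B = \frac{1139 \sqrt{6311}}{6311} - -6921 = \frac{1139 \sqrt{6311}}{6311} + 6921 = 6921 + \frac{1139 \sqrt{6311}}{6311}$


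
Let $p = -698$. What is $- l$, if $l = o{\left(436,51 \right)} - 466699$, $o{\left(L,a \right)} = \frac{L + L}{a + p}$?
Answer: $\frac{301955125}{647} \approx 4.667 \cdot 10^{5}$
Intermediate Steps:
$o{\left(L,a \right)} = \frac{2 L}{-698 + a}$ ($o{\left(L,a \right)} = \frac{L + L}{a - 698} = \frac{2 L}{-698 + a}$)
$l = - \frac{301955125}{647}$ ($l = 2 \cdot 436 \frac{1}{-698 + 51} - 466699 = 2 \cdot 436 \frac{1}{-647} - 466699 = 2 \cdot 436 \left(- \frac{1}{647}\right) - 466699 = - \frac{872}{647} - 466699 = - \frac{301955125}{647} \approx -4.667 \cdot 10^{5}$)
$- l = \left(-1\right) \left(- \frac{301955125}{647}\right) = \frac{301955125}{647}$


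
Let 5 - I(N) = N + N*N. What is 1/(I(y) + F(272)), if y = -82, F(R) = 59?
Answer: -1/6578 ≈ -0.00015202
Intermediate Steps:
I(N) = 5 - N - N**2 (I(N) = 5 - (N + N*N) = 5 - (N + N**2) = 5 + (-N - N**2) = 5 - N - N**2)
1/(I(y) + F(272)) = 1/((5 - 1*(-82) - 1*(-82)**2) + 59) = 1/((5 + 82 - 1*6724) + 59) = 1/((5 + 82 - 6724) + 59) = 1/(-6637 + 59) = 1/(-6578) = -1/6578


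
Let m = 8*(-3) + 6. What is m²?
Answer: 324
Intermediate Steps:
m = -18 (m = -24 + 6 = -18)
m² = (-18)² = 324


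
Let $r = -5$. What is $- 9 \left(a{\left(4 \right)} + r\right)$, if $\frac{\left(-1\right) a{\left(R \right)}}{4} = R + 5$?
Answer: $369$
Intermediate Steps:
$a{\left(R \right)} = -20 - 4 R$ ($a{\left(R \right)} = - 4 \left(R + 5\right) = - 4 \left(5 + R\right) = -20 - 4 R$)
$- 9 \left(a{\left(4 \right)} + r\right) = - 9 \left(\left(-20 - 16\right) - 5\right) = - 9 \left(-36 - 5\right) = \left(-9\right) \left(-41\right) = 369$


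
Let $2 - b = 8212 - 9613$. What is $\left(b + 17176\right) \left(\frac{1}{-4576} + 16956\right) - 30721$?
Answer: $\frac{131037836359}{416} \approx 3.1499 \cdot 10^{8}$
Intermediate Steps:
$b = 1403$ ($b = 2 - \left(8212 - 9613\right) = 2 - -1401 = 2 + 1401 = 1403$)
$\left(b + 17176\right) \left(\frac{1}{-4576} + 16956\right) - 30721 = \left(1403 + 17176\right) \left(\frac{1}{-4576} + 16956\right) - 30721 = 18579 \left(- \frac{1}{4576} + 16956\right) - 30721 = 18579 \cdot \frac{77590655}{4576} - 30721 = \frac{131050616295}{416} - 30721 = \frac{131037836359}{416}$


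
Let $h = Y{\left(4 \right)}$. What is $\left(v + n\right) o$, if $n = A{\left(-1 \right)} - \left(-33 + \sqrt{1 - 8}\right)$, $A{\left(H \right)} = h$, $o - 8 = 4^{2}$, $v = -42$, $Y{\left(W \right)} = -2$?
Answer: $-264 - 24 i \sqrt{7} \approx -264.0 - 63.498 i$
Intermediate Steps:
$h = -2$
$o = 24$ ($o = 8 + 4^{2} = 8 + 16 = 24$)
$A{\left(H \right)} = -2$
$n = 31 - i \sqrt{7}$ ($n = -2 - \left(-33 + \sqrt{1 - 8}\right) = -2 - \left(-33 + \sqrt{-7}\right) = -2 - \left(-33 + i \sqrt{7}\right) = -2 + \left(33 - i \sqrt{7}\right) = 31 - i \sqrt{7} \approx 31.0 - 2.6458 i$)
$\left(v + n\right) o = \left(-42 + \left(31 - i \sqrt{7}\right)\right) 24 = \left(-11 - i \sqrt{7}\right) 24 = -264 - 24 i \sqrt{7}$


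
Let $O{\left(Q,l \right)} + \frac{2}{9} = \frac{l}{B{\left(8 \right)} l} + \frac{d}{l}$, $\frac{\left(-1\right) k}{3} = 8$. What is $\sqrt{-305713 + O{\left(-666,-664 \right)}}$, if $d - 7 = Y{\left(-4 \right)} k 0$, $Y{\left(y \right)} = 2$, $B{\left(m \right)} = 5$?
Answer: $\frac{i \sqrt{7581805497770}}{4980} \approx 552.91 i$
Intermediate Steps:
$k = -24$ ($k = \left(-3\right) 8 = -24$)
$d = 7$ ($d = 7 + 2 \left(-24\right) 0 = 7 - 0 = 7 + 0 = 7$)
$O{\left(Q,l \right)} = - \frac{1}{45} + \frac{7}{l}$ ($O{\left(Q,l \right)} = - \frac{2}{9} + \left(\frac{l}{5 l} + \frac{7}{l}\right) = - \frac{2}{9} + \left(l \frac{1}{5 l} + \frac{7}{l}\right) = - \frac{2}{9} + \left(\frac{1}{5} + \frac{7}{l}\right) = - \frac{1}{45} + \frac{7}{l}$)
$\sqrt{-305713 + O{\left(-666,-664 \right)}} = \sqrt{-305713 + \frac{315 - -664}{45 \left(-664\right)}} = \sqrt{-305713 + \frac{1}{45} \left(- \frac{1}{664}\right) \left(315 + 664\right)} = \sqrt{-305713 + \frac{1}{45} \left(- \frac{1}{664}\right) 979} = \sqrt{-305713 - \frac{979}{29880}} = \sqrt{- \frac{9134705419}{29880}} = \frac{i \sqrt{7581805497770}}{4980}$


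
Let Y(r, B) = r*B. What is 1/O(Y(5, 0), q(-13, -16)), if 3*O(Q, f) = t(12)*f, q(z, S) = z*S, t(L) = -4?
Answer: -3/832 ≈ -0.0036058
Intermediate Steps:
Y(r, B) = B*r
q(z, S) = S*z
O(Q, f) = -4*f/3 (O(Q, f) = (-4*f)/3 = -4*f/3)
1/O(Y(5, 0), q(-13, -16)) = 1/(-(-64)*(-13)/3) = 1/(-4/3*208) = 1/(-832/3) = -3/832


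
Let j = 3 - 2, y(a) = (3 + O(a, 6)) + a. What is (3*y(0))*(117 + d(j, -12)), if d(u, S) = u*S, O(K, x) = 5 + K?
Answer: 2520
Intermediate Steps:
y(a) = 8 + 2*a (y(a) = (3 + (5 + a)) + a = (8 + a) + a = 8 + 2*a)
j = 1
d(u, S) = S*u
(3*y(0))*(117 + d(j, -12)) = (3*(8 + 2*0))*(117 - 12*1) = (3*(8 + 0))*(117 - 12) = (3*8)*105 = 24*105 = 2520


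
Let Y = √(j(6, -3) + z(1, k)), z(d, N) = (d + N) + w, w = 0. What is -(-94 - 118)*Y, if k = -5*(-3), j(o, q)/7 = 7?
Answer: 212*√65 ≈ 1709.2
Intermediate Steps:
j(o, q) = 49 (j(o, q) = 7*7 = 49)
k = 15
z(d, N) = N + d (z(d, N) = (d + N) + 0 = (N + d) + 0 = N + d)
Y = √65 (Y = √(49 + (15 + 1)) = √(49 + 16) = √65 ≈ 8.0623)
-(-94 - 118)*Y = -(-94 - 118)*√65 = -(-212)*√65 = 212*√65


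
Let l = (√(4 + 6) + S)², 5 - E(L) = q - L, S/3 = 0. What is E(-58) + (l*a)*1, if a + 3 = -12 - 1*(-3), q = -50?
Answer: -123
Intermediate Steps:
S = 0 (S = 3*0 = 0)
a = -12 (a = -3 + (-12 - 1*(-3)) = -3 + (-12 + 3) = -3 - 9 = -12)
E(L) = 55 + L (E(L) = 5 - (-50 - L) = 5 + (50 + L) = 55 + L)
l = 10 (l = (√(4 + 6) + 0)² = (√10 + 0)² = (√10)² = 10)
E(-58) + (l*a)*1 = (55 - 58) + (10*(-12))*1 = -3 - 120*1 = -3 - 120 = -123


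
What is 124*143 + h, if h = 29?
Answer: 17761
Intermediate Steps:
124*143 + h = 124*143 + 29 = 17732 + 29 = 17761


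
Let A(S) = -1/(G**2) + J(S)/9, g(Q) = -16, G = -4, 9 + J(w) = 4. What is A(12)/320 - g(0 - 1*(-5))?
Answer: 737191/46080 ≈ 15.998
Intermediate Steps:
J(w) = -5 (J(w) = -9 + 4 = -5)
A(S) = -89/144 (A(S) = -1/((-4)**2) - 5/9 = -1/16 - 5*1/9 = -1*1/16 - 5/9 = -1/16 - 5/9 = -89/144)
A(12)/320 - g(0 - 1*(-5)) = -89/144/320 - 1*(-16) = -89/144*1/320 + 16 = -89/46080 + 16 = 737191/46080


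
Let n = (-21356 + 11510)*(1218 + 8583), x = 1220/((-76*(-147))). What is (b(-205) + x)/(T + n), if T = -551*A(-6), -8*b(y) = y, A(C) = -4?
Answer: -575005/2156161188048 ≈ -2.6668e-7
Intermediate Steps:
b(y) = -y/8
x = 305/2793 (x = 1220/11172 = 1220*(1/11172) = 305/2793 ≈ 0.10920)
n = -96500646 (n = -9846*9801 = -96500646)
T = 2204 (T = -551*(-4) = 2204)
(b(-205) + x)/(T + n) = (-⅛*(-205) + 305/2793)/(2204 - 96500646) = (205/8 + 305/2793)/(-96498442) = (575005/22344)*(-1/96498442) = -575005/2156161188048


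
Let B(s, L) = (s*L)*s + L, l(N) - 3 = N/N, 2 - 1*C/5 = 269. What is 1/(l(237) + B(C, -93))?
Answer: -1/165747014 ≈ -6.0333e-9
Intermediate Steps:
C = -1335 (C = 10 - 5*269 = 10 - 1345 = -1335)
l(N) = 4 (l(N) = 3 + N/N = 3 + 1 = 4)
B(s, L) = L + L*s² (B(s, L) = (L*s)*s + L = L*s² + L = L + L*s²)
1/(l(237) + B(C, -93)) = 1/(4 - 93*(1 + (-1335)²)) = 1/(4 - 93*(1 + 1782225)) = 1/(4 - 93*1782226) = 1/(4 - 165747018) = 1/(-165747014) = -1/165747014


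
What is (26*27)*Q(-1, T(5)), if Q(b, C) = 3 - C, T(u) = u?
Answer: -1404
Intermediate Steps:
(26*27)*Q(-1, T(5)) = (26*27)*(3 - 1*5) = 702*(3 - 5) = 702*(-2) = -1404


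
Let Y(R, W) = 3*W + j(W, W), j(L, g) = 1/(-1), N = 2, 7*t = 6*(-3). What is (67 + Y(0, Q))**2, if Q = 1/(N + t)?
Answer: 59049/16 ≈ 3690.6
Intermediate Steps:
t = -18/7 (t = (6*(-3))/7 = (1/7)*(-18) = -18/7 ≈ -2.5714)
j(L, g) = -1 (j(L, g) = 1*(-1) = -1)
Q = -7/4 (Q = 1/(2 - 18/7) = 1/(-4/7) = -7/4 ≈ -1.7500)
Y(R, W) = -1 + 3*W (Y(R, W) = 3*W - 1 = -1 + 3*W)
(67 + Y(0, Q))**2 = (67 + (-1 + 3*(-7/4)))**2 = (67 + (-1 - 21/4))**2 = (67 - 25/4)**2 = (243/4)**2 = 59049/16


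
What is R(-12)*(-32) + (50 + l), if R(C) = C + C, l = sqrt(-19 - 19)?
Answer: 818 + I*sqrt(38) ≈ 818.0 + 6.1644*I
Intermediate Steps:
l = I*sqrt(38) (l = sqrt(-38) = I*sqrt(38) ≈ 6.1644*I)
R(C) = 2*C
R(-12)*(-32) + (50 + l) = (2*(-12))*(-32) + (50 + I*sqrt(38)) = -24*(-32) + (50 + I*sqrt(38)) = 768 + (50 + I*sqrt(38)) = 818 + I*sqrt(38)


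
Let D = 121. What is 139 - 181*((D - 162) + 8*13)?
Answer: -11264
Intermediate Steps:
139 - 181*((D - 162) + 8*13) = 139 - 181*((121 - 162) + 8*13) = 139 - 181*(-41 + 104) = 139 - 181*63 = 139 - 11403 = -11264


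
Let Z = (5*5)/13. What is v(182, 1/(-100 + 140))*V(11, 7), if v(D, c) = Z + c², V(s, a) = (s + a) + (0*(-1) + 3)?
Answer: 840273/20800 ≈ 40.398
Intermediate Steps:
Z = 25/13 (Z = 25*(1/13) = 25/13 ≈ 1.9231)
V(s, a) = 3 + a + s (V(s, a) = (a + s) + (0 + 3) = (a + s) + 3 = 3 + a + s)
v(D, c) = 25/13 + c²
v(182, 1/(-100 + 140))*V(11, 7) = (25/13 + (1/(-100 + 140))²)*(3 + 7 + 11) = (25/13 + (1/40)²)*21 = (25/13 + 1/1600)*21 = (40013/20800)*21 = 840273/20800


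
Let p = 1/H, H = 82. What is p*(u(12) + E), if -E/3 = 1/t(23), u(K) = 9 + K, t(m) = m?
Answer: 240/943 ≈ 0.25451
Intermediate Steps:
p = 1/82 ≈ 0.012195
E = -3/23 ≈ -0.13043
p*(u(12) + E) = ((9 + 12) - 3/23)/82 = (21 - 3/23)/82 = (1/82)*(480/23) = 240/943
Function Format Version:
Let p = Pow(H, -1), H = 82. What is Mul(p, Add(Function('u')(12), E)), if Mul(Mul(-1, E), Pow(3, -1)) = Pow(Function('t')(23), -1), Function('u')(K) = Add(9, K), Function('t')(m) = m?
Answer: Rational(240, 943) ≈ 0.25451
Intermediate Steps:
p = Rational(1, 82) (p = Pow(82, -1) = Rational(1, 82) ≈ 0.012195)
E = Rational(-3, 23) (E = Mul(-3, Pow(23, -1)) = Mul(-3, Rational(1, 23)) = Rational(-3, 23) ≈ -0.13043)
Mul(p, Add(Function('u')(12), E)) = Mul(Rational(1, 82), Add(Add(9, 12), Rational(-3, 23))) = Mul(Rational(1, 82), Add(21, Rational(-3, 23))) = Mul(Rational(1, 82), Rational(480, 23)) = Rational(240, 943)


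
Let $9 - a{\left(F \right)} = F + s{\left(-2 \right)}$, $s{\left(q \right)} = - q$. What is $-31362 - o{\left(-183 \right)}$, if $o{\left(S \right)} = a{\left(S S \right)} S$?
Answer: $-6158568$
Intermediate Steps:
$a{\left(F \right)} = 7 - F$ ($a{\left(F \right)} = 9 - \left(F - -2\right) = 9 - \left(F + 2\right) = 9 - \left(2 + F\right) = 7 - F$)
$o{\left(S \right)} = S \left(7 - S^{2}\right)$ ($o{\left(S \right)} = \left(7 - S S\right) S = \left(7 - S^{2}\right) S = S \left(7 - S^{2}\right)$)
$-31362 - o{\left(-183 \right)} = -31362 - - 183 \left(7 - \left(-183\right)^{2}\right) = -31362 - - 183 \left(7 - 33489\right) = -31362 - \left(-183\right) \left(-33482\right) = -31362 - 6127206 = -6158568$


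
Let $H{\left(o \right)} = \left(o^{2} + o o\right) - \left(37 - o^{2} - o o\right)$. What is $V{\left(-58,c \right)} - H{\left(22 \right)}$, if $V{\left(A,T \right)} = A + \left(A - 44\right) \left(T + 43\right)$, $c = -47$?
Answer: $-1549$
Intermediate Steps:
$V{\left(A,T \right)} = A + \left(-44 + A\right) \left(43 + T\right)$
$H{\left(o \right)} = -37 + 4 o^{2}$ ($H{\left(o \right)} = \left(o^{2} + o^{2}\right) + \left(\left(o^{2} + o^{2}\right) - 37\right) = 2 o^{2} + \left(2 o^{2} - 37\right) = 2 o^{2} + \left(-37 + 2 o^{2}\right) = -37 + 4 o^{2}$)
$V{\left(-58,c \right)} - H{\left(22 \right)} = \left(-1892 - -2068 + 44 \left(-58\right) - -2726\right) - \left(-37 + 4 \cdot 22^{2}\right) = \left(-1892 + 2068 - 2552 + 2726\right) - \left(-37 + 4 \cdot 484\right) = 350 - \left(-37 + 1936\right) = 350 - 1899 = -1549$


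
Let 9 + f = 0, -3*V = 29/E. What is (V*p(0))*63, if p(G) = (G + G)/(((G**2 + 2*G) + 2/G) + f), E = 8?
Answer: 0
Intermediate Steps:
V = -29/24 (V = -29/(3*8) = -1/3*29/8 = -29/24 ≈ -1.2083)
f = -9 (f = -9 + 0 = -9)
p(G) = 2*G/(-9 + G**2 + 2*G + 2/G) (p(G) = (G + G)/(((G**2 + 2*G) + 2/G) - 9) = (2*G)/((G**2 + 2*G + 2/G) - 9) = (2*G)/(-9 + G**2 + 2*G + 2/G) = 2*G/(-9 + G**2 + 2*G + 2/G))
(V*p(0))*63 = -29*0**2/(12*(2 + 0**3 - 9*0 + 2*0**2))*63 = -29*0/(12*(2 + 0 + 0 + 2*0))*63 = -29*0/(12*(2 + 0 + 0 + 0))*63 = -29*0/(12*2)*63 = -29/24*0*63 = 0*63 = 0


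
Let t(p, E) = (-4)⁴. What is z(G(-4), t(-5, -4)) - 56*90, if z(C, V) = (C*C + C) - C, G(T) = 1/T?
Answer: -80639/16 ≈ -5039.9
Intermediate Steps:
t(p, E) = 256
z(C, V) = C² (z(C, V) = (C² + C) - C = (C + C²) - C = C²)
z(G(-4), t(-5, -4)) - 56*90 = (1/(-4))² - 56*90 = (-¼)² - 5040 = 1/16 - 5040 = -80639/16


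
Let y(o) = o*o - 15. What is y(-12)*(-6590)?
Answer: -850110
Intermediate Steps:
y(o) = -15 + o**2 (y(o) = o**2 - 15 = -15 + o**2)
y(-12)*(-6590) = (-15 + (-12)**2)*(-6590) = (-15 + 144)*(-6590) = 129*(-6590) = -850110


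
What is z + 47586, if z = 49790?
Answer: 97376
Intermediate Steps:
z + 47586 = 49790 + 47586 = 97376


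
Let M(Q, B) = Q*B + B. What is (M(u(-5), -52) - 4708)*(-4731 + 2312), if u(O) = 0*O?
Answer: 11514440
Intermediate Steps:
u(O) = 0
M(Q, B) = B + B*Q (M(Q, B) = B*Q + B = B + B*Q)
(M(u(-5), -52) - 4708)*(-4731 + 2312) = (-52*(1 + 0) - 4708)*(-4731 + 2312) = (-52*1 - 4708)*(-2419) = (-52 - 4708)*(-2419) = -4760*(-2419) = 11514440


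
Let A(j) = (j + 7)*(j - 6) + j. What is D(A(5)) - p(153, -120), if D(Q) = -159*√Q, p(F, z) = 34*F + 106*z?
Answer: 7518 - 159*I*√7 ≈ 7518.0 - 420.67*I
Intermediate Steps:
A(j) = j + (-6 + j)*(7 + j) (A(j) = (7 + j)*(-6 + j) + j = (-6 + j)*(7 + j) + j = j + (-6 + j)*(7 + j))
D(A(5)) - p(153, -120) = -159*√(-42 + 5² + 2*5) - (34*153 + 106*(-120)) = -159*√(-42 + 25 + 10) - (5202 - 12720) = -159*I*√7 - 1*(-7518) = -159*I*√7 + 7518 = 7518 - 159*I*√7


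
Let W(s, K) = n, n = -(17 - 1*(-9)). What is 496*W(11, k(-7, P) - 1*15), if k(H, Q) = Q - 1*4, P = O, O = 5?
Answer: -12896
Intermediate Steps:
P = 5
k(H, Q) = -4 + Q (k(H, Q) = Q - 4 = -4 + Q)
n = -26 (n = -(17 + 9) = -1*26 = -26)
W(s, K) = -26
496*W(11, k(-7, P) - 1*15) = 496*(-26) = -12896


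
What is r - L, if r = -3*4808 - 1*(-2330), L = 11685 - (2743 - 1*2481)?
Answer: -23517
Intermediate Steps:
L = 11423 (L = 11685 - (2743 - 2481) = 11685 - 1*262 = 11685 - 262 = 11423)
r = -12094 (r = -14424 + 2330 = -12094)
r - L = -12094 - 1*11423 = -12094 - 11423 = -23517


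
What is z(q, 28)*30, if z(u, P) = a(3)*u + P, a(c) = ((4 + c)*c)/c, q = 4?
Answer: 1680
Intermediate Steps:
a(c) = 4 + c (a(c) = (c*(4 + c))/c = 4 + c)
z(u, P) = P + 7*u (z(u, P) = (4 + 3)*u + P = 7*u + P = P + 7*u)
z(q, 28)*30 = (28 + 7*4)*30 = (28 + 28)*30 = 56*30 = 1680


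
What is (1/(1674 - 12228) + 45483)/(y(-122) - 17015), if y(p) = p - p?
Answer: -480027581/179576310 ≈ -2.6731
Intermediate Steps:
y(p) = 0
(1/(1674 - 12228) + 45483)/(y(-122) - 17015) = (1/(1674 - 12228) + 45483)/(0 - 17015) = (1/(-10554) + 45483)/(-17015) = (-1/10554 + 45483)*(-1/17015) = (480027581/10554)*(-1/17015) = -480027581/179576310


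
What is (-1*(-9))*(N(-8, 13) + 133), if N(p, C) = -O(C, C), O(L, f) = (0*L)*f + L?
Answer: 1080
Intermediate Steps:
O(L, f) = L (O(L, f) = 0*f + L = 0 + L = L)
N(p, C) = -C
(-1*(-9))*(N(-8, 13) + 133) = (-1*(-9))*(-1*13 + 133) = 9*(-13 + 133) = 9*120 = 1080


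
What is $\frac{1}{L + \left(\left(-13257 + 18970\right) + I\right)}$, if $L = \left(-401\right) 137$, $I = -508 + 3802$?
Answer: $- \frac{1}{45930} \approx -2.1772 \cdot 10^{-5}$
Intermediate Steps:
$I = 3294$
$L = -54937$
$\frac{1}{L + \left(\left(-13257 + 18970\right) + I\right)} = \frac{1}{-54937 + \left(\left(-13257 + 18970\right) + 3294\right)} = \frac{1}{-54937 + \left(5713 + 3294\right)} = \frac{1}{-54937 + 9007} = \frac{1}{-45930} = - \frac{1}{45930}$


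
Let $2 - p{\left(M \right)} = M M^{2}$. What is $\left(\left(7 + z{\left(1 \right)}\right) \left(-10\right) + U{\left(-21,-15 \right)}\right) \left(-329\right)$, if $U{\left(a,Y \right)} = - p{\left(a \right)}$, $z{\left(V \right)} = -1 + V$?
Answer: $3070557$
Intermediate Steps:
$p{\left(M \right)} = 2 - M^{3}$ ($p{\left(M \right)} = 2 - M M^{2} = 2 - M^{3}$)
$U{\left(a,Y \right)} = -2 + a^{3}$ ($U{\left(a,Y \right)} = - (2 - a^{3}) = -2 + a^{3}$)
$\left(\left(7 + z{\left(1 \right)}\right) \left(-10\right) + U{\left(-21,-15 \right)}\right) \left(-329\right) = \left(\left(7 + \left(-1 + 1\right)\right) \left(-10\right) + \left(-2 + \left(-21\right)^{3}\right)\right) \left(-329\right) = \left(\left(7 + 0\right) \left(-10\right) - 9263\right) \left(-329\right) = \left(7 \left(-10\right) - 9263\right) \left(-329\right) = \left(-70 - 9263\right) \left(-329\right) = \left(-9333\right) \left(-329\right) = 3070557$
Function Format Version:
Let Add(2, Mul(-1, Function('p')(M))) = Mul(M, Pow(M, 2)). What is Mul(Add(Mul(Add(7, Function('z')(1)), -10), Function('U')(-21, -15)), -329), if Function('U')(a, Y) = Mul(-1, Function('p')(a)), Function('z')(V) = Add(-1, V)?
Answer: 3070557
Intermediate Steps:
Function('p')(M) = Add(2, Mul(-1, Pow(M, 3))) (Function('p')(M) = Add(2, Mul(-1, Mul(M, Pow(M, 2)))) = Add(2, Mul(-1, Pow(M, 3))))
Function('U')(a, Y) = Add(-2, Pow(a, 3)) (Function('U')(a, Y) = Mul(-1, Add(2, Mul(-1, Pow(a, 3)))) = Add(-2, Pow(a, 3)))
Mul(Add(Mul(Add(7, Function('z')(1)), -10), Function('U')(-21, -15)), -329) = Mul(Add(Mul(Add(7, Add(-1, 1)), -10), Add(-2, Pow(-21, 3))), -329) = Mul(Add(Mul(Add(7, 0), -10), Add(-2, -9261)), -329) = Mul(Add(Mul(7, -10), -9263), -329) = Mul(Add(-70, -9263), -329) = Mul(-9333, -329) = 3070557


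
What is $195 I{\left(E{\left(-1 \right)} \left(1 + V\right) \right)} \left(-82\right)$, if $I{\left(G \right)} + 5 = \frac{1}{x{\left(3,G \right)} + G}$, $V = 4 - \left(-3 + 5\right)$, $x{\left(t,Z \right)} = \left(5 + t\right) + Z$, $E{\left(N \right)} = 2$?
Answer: $\frac{158301}{2} \approx 79151.0$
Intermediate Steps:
$x{\left(t,Z \right)} = 5 + Z + t$
$V = 2$ ($V = 4 - 2 = 2$)
$I{\left(G \right)} = -5 + \frac{1}{8 + 2 G}$ ($I{\left(G \right)} = -5 + \frac{1}{\left(5 + G + 3\right) + G} = -5 + \frac{1}{\left(8 + G\right) + G} = -5 + \frac{1}{8 + 2 G}$)
$195 I{\left(E{\left(-1 \right)} \left(1 + V\right) \right)} \left(-82\right) = 195 \frac{-39 - 10 \cdot 2 \left(1 + 2\right)}{2 \left(4 + 2 \left(1 + 2\right)\right)} \left(-82\right) = 195 \frac{-39 - 10 \cdot 2 \cdot 3}{2 \left(4 + 2 \cdot 3\right)} \left(-82\right) = 195 \frac{-39 - 60}{2 \left(4 + 6\right)} \left(-82\right) = 195 \frac{-39 - 60}{2 \cdot 10} \left(-82\right) = 195 \cdot \frac{1}{2} \cdot \frac{1}{10} \left(-99\right) \left(-82\right) = 195 \left(- \frac{99}{20}\right) \left(-82\right) = \left(- \frac{3861}{4}\right) \left(-82\right) = \frac{158301}{2}$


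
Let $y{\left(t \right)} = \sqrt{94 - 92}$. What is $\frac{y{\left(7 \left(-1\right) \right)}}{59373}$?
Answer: $\frac{\sqrt{2}}{59373} \approx 2.3819 \cdot 10^{-5}$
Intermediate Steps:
$y{\left(t \right)} = \sqrt{2}$
$\frac{y{\left(7 \left(-1\right) \right)}}{59373} = \frac{\sqrt{2}}{59373}$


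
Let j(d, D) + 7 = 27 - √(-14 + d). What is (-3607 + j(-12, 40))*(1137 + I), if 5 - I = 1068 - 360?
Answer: -1556758 - 434*I*√26 ≈ -1.5568e+6 - 2213.0*I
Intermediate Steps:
j(d, D) = 20 - √(-14 + d) (j(d, D) = -7 + (27 - √(-14 + d)) = 20 - √(-14 + d))
I = -703 (I = 5 - (1068 - 360) = 5 - 1*708 = 5 - 708 = -703)
(-3607 + j(-12, 40))*(1137 + I) = (-3607 + (20 - √(-14 - 12)))*(1137 - 703) = (-3607 + (20 - √(-26)))*434 = (-3607 + (20 - I*√26))*434 = (-3587 - I*√26)*434 = -1556758 - 434*I*√26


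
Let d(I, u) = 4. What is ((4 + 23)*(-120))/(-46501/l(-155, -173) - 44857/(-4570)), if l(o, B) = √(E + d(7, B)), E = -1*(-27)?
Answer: 6863282485200/15053418321640327 + 1048862233692000*√31/15053418321640327 ≈ 0.38840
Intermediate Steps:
E = 27
l(o, B) = √31 (l(o, B) = √(27 + 4) = √31)
((4 + 23)*(-120))/(-46501/l(-155, -173) - 44857/(-4570)) = ((4 + 23)*(-120))/(-46501*√31/31 - 44857/(-4570)) = (27*(-120))/(-46501*√31/31 - 44857*(-1/4570)) = -3240/(-46501*√31/31 + 44857/4570) = -3240/(44857/4570 - 46501*√31/31)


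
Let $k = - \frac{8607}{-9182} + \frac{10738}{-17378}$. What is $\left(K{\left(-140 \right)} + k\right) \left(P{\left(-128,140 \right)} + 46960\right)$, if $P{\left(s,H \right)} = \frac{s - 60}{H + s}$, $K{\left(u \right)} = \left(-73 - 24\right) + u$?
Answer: $- \frac{2659341125777413}{239347194} \approx -1.1111 \cdot 10^{7}$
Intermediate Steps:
$K{\left(u \right)} = -97 + u$
$P{\left(s,H \right)} = \frac{-60 + s}{H + s}$
$k = \frac{25488065}{79782398}$ ($k = \left(-8607\right) \left(- \frac{1}{9182}\right) + 10738 \left(- \frac{1}{17378}\right) = \frac{8607}{9182} - \frac{5369}{8689} = \frac{25488065}{79782398} \approx 0.31947$)
$\left(K{\left(-140 \right)} + k\right) \left(P{\left(-128,140 \right)} + 46960\right) = \left(\left(-97 - 140\right) + \frac{25488065}{79782398}\right) \left(\frac{-60 - 128}{140 - 128} + 46960\right) = \left(-237 + \frac{25488065}{79782398}\right) \left(\frac{1}{12} \left(-188\right) + 46960\right) = - \frac{18882940261 \left(\frac{1}{12} \left(-188\right) + 46960\right)}{79782398} = - \frac{18882940261 \left(- \frac{47}{3} + 46960\right)}{79782398} = \left(- \frac{18882940261}{79782398}\right) \frac{140833}{3} = - \frac{2659341125777413}{239347194}$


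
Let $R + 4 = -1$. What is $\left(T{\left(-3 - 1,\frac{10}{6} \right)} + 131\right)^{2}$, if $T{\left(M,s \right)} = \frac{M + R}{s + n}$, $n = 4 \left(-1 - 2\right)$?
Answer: $\frac{16711744}{961} \approx 17390.0$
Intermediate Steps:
$n = -12$ ($n = 4 \left(-3\right) = -12$)
$R = -5$ ($R = -4 - 1 = -5$)
$T{\left(M,s \right)} = \frac{-5 + M}{-12 + s}$ ($T{\left(M,s \right)} = \frac{M - 5}{s - 12} = \frac{-5 + M}{-12 + s}$)
$\left(T{\left(-3 - 1,\frac{10}{6} \right)} + 131\right)^{2} = \left(\frac{-5 - 4}{-12 + \frac{10}{6}} + 131\right)^{2} = \left(\frac{-5 - 4}{-12 + 10 \cdot \frac{1}{6}} + 131\right)^{2} = \left(\frac{-5 - 4}{-12 + \frac{5}{3}} + 131\right)^{2} = \left(\frac{1}{- \frac{31}{3}} \left(-9\right) + 131\right)^{2} = \left(\left(- \frac{3}{31}\right) \left(-9\right) + 131\right)^{2} = \left(\frac{27}{31} + 131\right)^{2} = \left(\frac{4088}{31}\right)^{2} = \frac{16711744}{961}$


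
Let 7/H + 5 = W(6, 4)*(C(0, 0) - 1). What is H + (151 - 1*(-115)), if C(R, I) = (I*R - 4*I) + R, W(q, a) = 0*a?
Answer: 1323/5 ≈ 264.60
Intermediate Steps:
W(q, a) = 0
C(R, I) = R - 4*I + I*R (C(R, I) = (-4*I + I*R) + R = R - 4*I + I*R)
H = -7/5 (H = 7/(-5 + 0*((0 - 4*0 + 0*0) - 1)) = 7/(-5 + 0*((0 + 0 + 0) - 1)) = 7/(-5 + 0*(0 - 1)) = 7/(-5 + 0*(-1)) = 7/(-5 + 0) = 7/(-5) = 7*(-1/5) = -7/5 ≈ -1.4000)
H + (151 - 1*(-115)) = -7/5 + (151 - 1*(-115)) = -7/5 + (151 + 115) = -7/5 + 266 = 1323/5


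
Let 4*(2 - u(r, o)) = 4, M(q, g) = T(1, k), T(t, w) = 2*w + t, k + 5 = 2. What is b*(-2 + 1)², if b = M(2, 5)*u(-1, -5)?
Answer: -5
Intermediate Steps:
k = -3 (k = -5 + 2 = -3)
T(t, w) = t + 2*w
M(q, g) = -5 (M(q, g) = 1 + 2*(-3) = 1 - 6 = -5)
u(r, o) = 1 (u(r, o) = 2 - ¼*4 = 2 - 1 = 1)
b = -5 (b = -5*1 = -5)
b*(-2 + 1)² = -5*(-2 + 1)² = -5*(-1)² = -5*1 = -5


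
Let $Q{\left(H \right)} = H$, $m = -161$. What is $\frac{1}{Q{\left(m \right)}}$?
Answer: $- \frac{1}{161} \approx -0.0062112$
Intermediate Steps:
$\frac{1}{Q{\left(m \right)}} = \frac{1}{-161} = - \frac{1}{161}$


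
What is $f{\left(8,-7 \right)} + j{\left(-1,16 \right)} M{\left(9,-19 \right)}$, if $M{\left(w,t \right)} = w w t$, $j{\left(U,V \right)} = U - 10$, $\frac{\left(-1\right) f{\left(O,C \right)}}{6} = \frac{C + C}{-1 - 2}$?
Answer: $16901$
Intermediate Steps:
$f{\left(O,C \right)} = 4 C$ ($f{\left(O,C \right)} = - 6 \frac{C + C}{-1 - 2} = - 6 \frac{2 C}{-3} = - 6 \cdot 2 C \left(- \frac{1}{3}\right) = - 6 \left(- \frac{2 C}{3}\right) = 4 C$)
$j{\left(U,V \right)} = -10 + U$
$M{\left(w,t \right)} = t w^{2}$ ($M{\left(w,t \right)} = w^{2} t = t w^{2}$)
$f{\left(8,-7 \right)} + j{\left(-1,16 \right)} M{\left(9,-19 \right)} = 4 \left(-7\right) + \left(-10 - 1\right) \left(- 19 \cdot 9^{2}\right) = -28 - 11 \left(\left(-19\right) 81\right) = -28 - -16929 = -28 + 16929 = 16901$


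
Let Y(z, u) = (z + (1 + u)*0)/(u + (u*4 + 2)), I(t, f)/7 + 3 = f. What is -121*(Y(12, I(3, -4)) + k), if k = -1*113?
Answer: 1107997/81 ≈ 13679.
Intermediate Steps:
k = -113
I(t, f) = -21 + 7*f
Y(z, u) = z/(2 + 5*u) (Y(z, u) = (z + 0)/(u + (4*u + 2)) = z/(u + (2 + 4*u)) = z/(2 + 5*u))
-121*(Y(12, I(3, -4)) + k) = -121*(12/(2 + 5*(-21 + 7*(-4))) - 113) = -121*(12/(2 + 5*(-21 - 28)) - 113) = -121*(12/(2 + 5*(-49)) - 113) = -121*(12/(2 - 245) - 113) = -121*(12/(-243) - 113) = -121*(12*(-1/243) - 113) = -121*(-4/81 - 113) = -121*(-9157/81) = 1107997/81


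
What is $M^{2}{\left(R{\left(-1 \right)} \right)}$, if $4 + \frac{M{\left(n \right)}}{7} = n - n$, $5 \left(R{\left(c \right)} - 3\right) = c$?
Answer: $784$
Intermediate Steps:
$R{\left(c \right)} = 3 + \frac{c}{5}$
$M{\left(n \right)} = -28$ ($M{\left(n \right)} = -28 + 7 \left(n - n\right) = -28 + 7 \cdot 0 = -28 + 0 = -28$)
$M^{2}{\left(R{\left(-1 \right)} \right)} = \left(-28\right)^{2} = 784$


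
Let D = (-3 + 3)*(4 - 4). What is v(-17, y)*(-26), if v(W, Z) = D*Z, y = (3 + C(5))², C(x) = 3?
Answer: 0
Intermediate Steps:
D = 0 (D = 0*0 = 0)
y = 36 (y = (3 + 3)² = 6² = 36)
v(W, Z) = 0 (v(W, Z) = 0*Z = 0)
v(-17, y)*(-26) = 0*(-26) = 0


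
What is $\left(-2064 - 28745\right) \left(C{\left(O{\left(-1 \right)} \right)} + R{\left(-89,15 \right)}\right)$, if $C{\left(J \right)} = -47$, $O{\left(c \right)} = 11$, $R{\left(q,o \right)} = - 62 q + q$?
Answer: $-165814038$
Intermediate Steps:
$R{\left(q,o \right)} = - 61 q$
$\left(-2064 - 28745\right) \left(C{\left(O{\left(-1 \right)} \right)} + R{\left(-89,15 \right)}\right) = \left(-2064 - 28745\right) \left(-47 - -5429\right) = - 30809 \left(-47 + 5429\right) = \left(-30809\right) 5382 = -165814038$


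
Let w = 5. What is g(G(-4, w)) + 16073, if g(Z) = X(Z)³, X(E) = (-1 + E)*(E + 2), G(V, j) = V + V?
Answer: 173537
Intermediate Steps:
G(V, j) = 2*V
X(E) = (-1 + E)*(2 + E)
g(Z) = (-2 + Z + Z²)³
g(G(-4, w)) + 16073 = (-2 + 2*(-4) + (2*(-4))²)³ + 16073 = (-2 - 8 + (-8)²)³ + 16073 = (-2 - 8 + 64)³ + 16073 = 54³ + 16073 = 157464 + 16073 = 173537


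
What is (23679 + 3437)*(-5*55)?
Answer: -7456900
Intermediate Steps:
(23679 + 3437)*(-5*55) = 27116*(-275) = -7456900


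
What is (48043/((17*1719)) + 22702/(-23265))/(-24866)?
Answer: -50477761/1878413820030 ≈ -2.6873e-5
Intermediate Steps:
(48043/((17*1719)) + 22702/(-23265))/(-24866) = (48043/29223 + 22702*(-1/23265))*(-1/24866) = (48043*(1/29223) - 22702/23265)*(-1/24866) = (48043/29223 - 22702/23265)*(-1/24866) = (50477761/75541455)*(-1/24866) = -50477761/1878413820030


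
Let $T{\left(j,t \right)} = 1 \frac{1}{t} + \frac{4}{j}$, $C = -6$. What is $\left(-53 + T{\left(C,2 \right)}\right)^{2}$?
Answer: $\frac{101761}{36} \approx 2826.7$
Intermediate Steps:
$T{\left(j,t \right)} = \frac{1}{t} + \frac{4}{j}$
$\left(-53 + T{\left(C,2 \right)}\right)^{2} = \left(-53 + \left(\frac{1}{2} + \frac{4}{-6}\right)\right)^{2} = \left(-53 + \left(\frac{1}{2} + 4 \left(- \frac{1}{6}\right)\right)\right)^{2} = \left(-53 + \left(\frac{1}{2} - \frac{2}{3}\right)\right)^{2} = \left(-53 - \frac{1}{6}\right)^{2} = \left(- \frac{319}{6}\right)^{2} = \frac{101761}{36}$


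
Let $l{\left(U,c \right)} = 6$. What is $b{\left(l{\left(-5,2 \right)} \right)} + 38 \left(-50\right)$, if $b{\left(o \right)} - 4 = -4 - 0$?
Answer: $-1900$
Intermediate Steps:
$b{\left(o \right)} = 0$ ($b{\left(o \right)} = 4 - 4 = 0$)
$b{\left(l{\left(-5,2 \right)} \right)} + 38 \left(-50\right) = 0 + 38 \left(-50\right) = 0 - 1900 = -1900$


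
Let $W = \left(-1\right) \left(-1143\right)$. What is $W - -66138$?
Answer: $67281$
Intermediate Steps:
$W = 1143$
$W - -66138 = 1143 - -66138 = 1143 + 66138 = 67281$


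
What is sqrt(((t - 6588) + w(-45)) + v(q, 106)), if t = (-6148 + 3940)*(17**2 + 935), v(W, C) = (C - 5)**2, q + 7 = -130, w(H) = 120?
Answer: I*sqrt(2698859) ≈ 1642.8*I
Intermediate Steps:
q = -137 (q = -7 - 130 = -137)
v(W, C) = (-5 + C)**2
t = -2702592 (t = -2208*(289 + 935) = -2208*1224 = -2702592)
sqrt(((t - 6588) + w(-45)) + v(q, 106)) = sqrt(((-2702592 - 6588) + 120) + (-5 + 106)**2) = sqrt((-2709180 + 120) + 101**2) = sqrt(-2709060 + 10201) = sqrt(-2698859) = I*sqrt(2698859)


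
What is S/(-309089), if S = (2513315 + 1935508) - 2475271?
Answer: -1973552/309089 ≈ -6.3851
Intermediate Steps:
S = 1973552 (S = 4448823 - 2475271 = 1973552)
S/(-309089) = 1973552/(-309089) = 1973552*(-1/309089) = -1973552/309089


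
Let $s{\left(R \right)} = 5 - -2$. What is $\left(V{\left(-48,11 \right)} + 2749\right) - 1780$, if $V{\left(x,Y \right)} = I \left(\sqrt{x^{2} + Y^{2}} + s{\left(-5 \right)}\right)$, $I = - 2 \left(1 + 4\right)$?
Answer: $899 - 50 \sqrt{97} \approx 406.56$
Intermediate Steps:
$s{\left(R \right)} = 7$ ($s{\left(R \right)} = 5 + 2 = 7$)
$I = -10$ ($I = \left(-2\right) 5 = -10$)
$V{\left(x,Y \right)} = -70 - 10 \sqrt{Y^{2} + x^{2}}$ ($V{\left(x,Y \right)} = - 10 \left(\sqrt{x^{2} + Y^{2}} + 7\right) = - 10 \left(\sqrt{Y^{2} + x^{2}} + 7\right) = - 10 \left(7 + \sqrt{Y^{2} + x^{2}}\right) = -70 - 10 \sqrt{Y^{2} + x^{2}}$)
$\left(V{\left(-48,11 \right)} + 2749\right) - 1780 = \left(\left(-70 - 10 \sqrt{11^{2} + \left(-48\right)^{2}}\right) + 2749\right) - 1780 = \left(\left(-70 - 10 \sqrt{121 + 2304}\right) + 2749\right) - 1780 = \left(\left(-70 - 10 \sqrt{2425}\right) + 2749\right) - 1780 = \left(\left(-70 - 10 \cdot 5 \sqrt{97}\right) + 2749\right) - 1780 = \left(\left(-70 - 50 \sqrt{97}\right) + 2749\right) - 1780 = \left(2679 - 50 \sqrt{97}\right) - 1780 = 899 - 50 \sqrt{97}$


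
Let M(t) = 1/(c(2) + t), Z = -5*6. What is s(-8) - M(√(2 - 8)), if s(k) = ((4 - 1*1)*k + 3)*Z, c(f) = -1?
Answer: (630*√6 + 631*I)/(I + √6) ≈ 630.14 + 0.34993*I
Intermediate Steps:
Z = -30
s(k) = -90 - 90*k (s(k) = ((4 - 1*1)*k + 3)*(-30) = ((4 - 1)*k + 3)*(-30) = (3*k + 3)*(-30) = (3 + 3*k)*(-30) = -90 - 90*k)
M(t) = 1/(-1 + t)
s(-8) - M(√(2 - 8)) = (-90 - 90*(-8)) - 1/(-1 + √(2 - 8)) = (-90 + 720) - 1/(-1 + √(-6)) = 630 - 1/(-1 + I*√6)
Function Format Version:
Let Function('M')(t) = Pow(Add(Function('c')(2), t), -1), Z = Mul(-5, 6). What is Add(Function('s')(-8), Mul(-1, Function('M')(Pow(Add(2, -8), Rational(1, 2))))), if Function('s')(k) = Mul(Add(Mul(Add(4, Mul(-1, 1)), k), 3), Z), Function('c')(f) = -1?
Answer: Mul(Pow(Add(I, Pow(6, Rational(1, 2))), -1), Add(Mul(630, Pow(6, Rational(1, 2))), Mul(631, I))) ≈ Add(630.14, Mul(0.34993, I))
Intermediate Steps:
Z = -30
Function('s')(k) = Add(-90, Mul(-90, k)) (Function('s')(k) = Mul(Add(Mul(Add(4, Mul(-1, 1)), k), 3), -30) = Mul(Add(Mul(Add(4, -1), k), 3), -30) = Mul(Add(Mul(3, k), 3), -30) = Mul(Add(3, Mul(3, k)), -30) = Add(-90, Mul(-90, k)))
Function('M')(t) = Pow(Add(-1, t), -1)
Add(Function('s')(-8), Mul(-1, Function('M')(Pow(Add(2, -8), Rational(1, 2))))) = Add(Add(-90, Mul(-90, -8)), Mul(-1, Pow(Add(-1, Pow(Add(2, -8), Rational(1, 2))), -1))) = Add(Add(-90, 720), Mul(-1, Pow(Add(-1, Pow(-6, Rational(1, 2))), -1))) = Add(630, Mul(-1, Pow(Add(-1, Mul(I, Pow(6, Rational(1, 2)))), -1)))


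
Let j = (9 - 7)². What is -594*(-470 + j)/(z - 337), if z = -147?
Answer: -6291/11 ≈ -571.91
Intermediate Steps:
j = 4 (j = 2² = 4)
-594*(-470 + j)/(z - 337) = -594*(-470 + 4)/(-147 - 337) = -594/((-484/(-466))) = -594/((-484*(-1/466))) = -594/242/233 = -594*233/242 = -6291/11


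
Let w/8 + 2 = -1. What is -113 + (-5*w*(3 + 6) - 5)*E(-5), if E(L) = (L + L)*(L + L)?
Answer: 107387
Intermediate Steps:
w = -24 (w = -16 + 8*(-1) = -16 - 8 = -24)
E(L) = 4*L² (E(L) = (2*L)*(2*L) = 4*L²)
-113 + (-5*w*(3 + 6) - 5)*E(-5) = -113 + (-(-120)*(3 + 6) - 5)*(4*(-5)²) = -113 + (-(-120)*9 - 5)*(4*25) = -113 + (-5*(-216) - 5)*100 = -113 + (1080 - 5)*100 = -113 + 1075*100 = -113 + 107500 = 107387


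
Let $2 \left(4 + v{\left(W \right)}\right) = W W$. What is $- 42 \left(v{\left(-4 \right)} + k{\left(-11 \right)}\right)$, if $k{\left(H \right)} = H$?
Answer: $294$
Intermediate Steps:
$v{\left(W \right)} = -4 + \frac{W^{2}}{2}$ ($v{\left(W \right)} = -4 + \frac{W W}{2} = -4 + \frac{W^{2}}{2}$)
$- 42 \left(v{\left(-4 \right)} + k{\left(-11 \right)}\right) = - 42 \left(\left(-4 + \frac{\left(-4\right)^{2}}{2}\right) - 11\right) = - 42 \left(\left(-4 + \frac{1}{2} \cdot 16\right) - 11\right) = - 42 \left(\left(-4 + 8\right) - 11\right) = - 42 \left(4 - 11\right) = \left(-42\right) \left(-7\right) = 294$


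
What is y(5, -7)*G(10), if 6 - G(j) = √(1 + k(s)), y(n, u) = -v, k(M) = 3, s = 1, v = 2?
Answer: -8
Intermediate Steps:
y(n, u) = -2 (y(n, u) = -1*2 = -2)
G(j) = 4 (G(j) = 6 - √(1 + 3) = 6 - √4 = 6 - 1*2 = 6 - 2 = 4)
y(5, -7)*G(10) = -2*4 = -8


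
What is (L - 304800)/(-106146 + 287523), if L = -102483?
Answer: -135761/60459 ≈ -2.2455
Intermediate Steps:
(L - 304800)/(-106146 + 287523) = (-102483 - 304800)/(-106146 + 287523) = -407283/181377 = -407283*1/181377 = -135761/60459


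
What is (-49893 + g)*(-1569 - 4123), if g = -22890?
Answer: 414280836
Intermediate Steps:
(-49893 + g)*(-1569 - 4123) = (-49893 - 22890)*(-1569 - 4123) = -72783*(-5692) = 414280836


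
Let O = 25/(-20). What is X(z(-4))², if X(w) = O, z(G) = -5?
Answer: 25/16 ≈ 1.5625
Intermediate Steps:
O = -5/4 (O = 25*(-1/20) = -5/4 ≈ -1.2500)
X(w) = -5/4
X(z(-4))² = (-5/4)² = 25/16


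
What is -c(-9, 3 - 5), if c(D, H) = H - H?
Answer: 0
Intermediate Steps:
c(D, H) = 0
-c(-9, 3 - 5) = -1*0 = 0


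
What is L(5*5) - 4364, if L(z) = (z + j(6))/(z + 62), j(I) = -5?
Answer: -379648/87 ≈ -4363.8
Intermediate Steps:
L(z) = (-5 + z)/(62 + z) (L(z) = (z - 5)/(z + 62) = (-5 + z)/(62 + z))
L(5*5) - 4364 = (-5 + 5*5)/(62 + 5*5) - 4364 = (-5 + 25)/(62 + 25) - 4364 = 20/87 - 4364 = -379648/87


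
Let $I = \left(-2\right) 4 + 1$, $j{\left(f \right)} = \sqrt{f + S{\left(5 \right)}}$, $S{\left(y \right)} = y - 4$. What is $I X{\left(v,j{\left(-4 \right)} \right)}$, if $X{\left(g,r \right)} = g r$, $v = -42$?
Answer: $294 i \sqrt{3} \approx 509.22 i$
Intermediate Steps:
$S{\left(y \right)} = -4 + y$
$j{\left(f \right)} = \sqrt{1 + f}$ ($j{\left(f \right)} = \sqrt{f + \left(-4 + 5\right)} = \sqrt{f + 1} = \sqrt{1 + f}$)
$I = -7$ ($I = -8 + 1 = -7$)
$I X{\left(v,j{\left(-4 \right)} \right)} = - 7 \left(- 42 \sqrt{1 - 4}\right) = - 7 \left(- 42 \sqrt{-3}\right) = - 7 \left(- 42 i \sqrt{3}\right) = 294 i \sqrt{3}$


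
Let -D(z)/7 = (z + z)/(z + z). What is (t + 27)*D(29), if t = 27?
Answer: -378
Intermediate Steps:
D(z) = -7 (D(z) = -7*(z + z)/(z + z) = -7*2*z/(2*z) = -7*2*z*1/(2*z) = -7*1 = -7)
(t + 27)*D(29) = (27 + 27)*(-7) = 54*(-7) = -378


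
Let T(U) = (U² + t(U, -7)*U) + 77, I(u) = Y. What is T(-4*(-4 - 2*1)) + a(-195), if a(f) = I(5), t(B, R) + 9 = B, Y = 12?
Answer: 1025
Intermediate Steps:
I(u) = 12
t(B, R) = -9 + B
a(f) = 12
T(U) = 77 + U² + U*(-9 + U) (T(U) = (U² + (-9 + U)*U) + 77 = (U² + U*(-9 + U)) + 77 = 77 + U² + U*(-9 + U))
T(-4*(-4 - 2*1)) + a(-195) = (77 + (-4*(-4 - 2*1))² + (-4*(-4 - 2*1))*(-9 - 4*(-4 - 2*1))) + 12 = (77 + (-4*(-4 - 2))² + (-4*(-4 - 2))*(-9 - 4*(-4 - 2))) + 12 = (77 + (-4*(-6))² + (-4*(-6))*(-9 - 4*(-6))) + 12 = (77 + 24² + 24*(-9 + 24)) + 12 = (77 + 576 + 24*15) + 12 = (77 + 576 + 360) + 12 = 1013 + 12 = 1025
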